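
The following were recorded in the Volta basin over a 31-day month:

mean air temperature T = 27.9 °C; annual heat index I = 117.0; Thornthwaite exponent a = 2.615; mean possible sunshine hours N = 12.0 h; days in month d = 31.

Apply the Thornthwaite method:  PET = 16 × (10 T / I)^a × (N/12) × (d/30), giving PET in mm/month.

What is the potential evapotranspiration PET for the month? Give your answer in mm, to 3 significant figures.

10T/I = 10 × 27.9 / 117.0 = 2.3846
(10T/I)^a = 2.3846^2.615 = 9.7038
Uncorrected PET = 16 × 9.7038 = 155.261 mm
Correction = (N/12)(d/30) = (12.0/12)(31/30) = 1.0333
PET = 155.261 × 1.0333 = 160.431 mm/month

160 mm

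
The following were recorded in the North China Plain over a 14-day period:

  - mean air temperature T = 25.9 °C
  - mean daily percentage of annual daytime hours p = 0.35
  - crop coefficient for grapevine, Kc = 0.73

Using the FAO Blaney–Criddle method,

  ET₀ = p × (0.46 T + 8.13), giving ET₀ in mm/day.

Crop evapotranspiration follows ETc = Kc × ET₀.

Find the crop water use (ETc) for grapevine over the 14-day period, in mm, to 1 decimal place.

71.7 mm

ET₀ = 0.35 × (0.46 × 25.9 + 8.13) = 0.35 × 20.044 = 7.0154 mm/d
ETc = Kc × ET₀ = 0.73 × 7.0154 = 5.1212 mm/d
Over 14 days: 5.1212 × 14 = 71.697 mm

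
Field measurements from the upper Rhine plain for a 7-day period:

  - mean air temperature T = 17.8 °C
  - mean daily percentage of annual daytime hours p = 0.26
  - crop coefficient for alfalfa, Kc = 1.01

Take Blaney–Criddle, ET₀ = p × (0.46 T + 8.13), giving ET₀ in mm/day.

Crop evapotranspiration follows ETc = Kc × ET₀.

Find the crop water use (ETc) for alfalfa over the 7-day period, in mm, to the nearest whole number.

ET₀ = 0.26 × (0.46 × 17.8 + 8.13) = 0.26 × 16.318 = 4.2427 mm/d
ETc = Kc × ET₀ = 1.01 × 4.2427 = 4.2851 mm/d
Over 7 days: 4.2851 × 7 = 29.996 mm

30 mm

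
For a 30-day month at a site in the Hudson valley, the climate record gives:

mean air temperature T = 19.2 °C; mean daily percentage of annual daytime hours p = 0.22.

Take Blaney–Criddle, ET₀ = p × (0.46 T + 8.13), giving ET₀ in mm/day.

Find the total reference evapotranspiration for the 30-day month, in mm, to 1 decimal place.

111.9 mm

ET₀ = 0.22 × (0.46 × 19.2 + 8.13) = 0.22 × 16.962 = 3.7316 mm/d
Monthly total = 3.7316 × 30 = 111.948 mm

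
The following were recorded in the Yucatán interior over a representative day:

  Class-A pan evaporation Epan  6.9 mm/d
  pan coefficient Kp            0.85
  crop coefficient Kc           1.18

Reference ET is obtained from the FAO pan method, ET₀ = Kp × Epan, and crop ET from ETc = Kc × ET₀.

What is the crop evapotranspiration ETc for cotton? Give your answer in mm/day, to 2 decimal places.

ET₀ = 0.85 × 6.9 = 5.8650 mm/d
ETc = Kc × ET₀ = 1.18 × 5.8650 = 6.9207 mm/d

6.92 mm/day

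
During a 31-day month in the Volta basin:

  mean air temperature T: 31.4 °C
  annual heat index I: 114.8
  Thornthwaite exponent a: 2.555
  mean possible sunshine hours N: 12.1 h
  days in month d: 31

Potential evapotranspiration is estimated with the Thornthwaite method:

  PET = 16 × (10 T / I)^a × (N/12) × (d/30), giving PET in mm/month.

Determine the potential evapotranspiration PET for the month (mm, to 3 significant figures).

218 mm

10T/I = 10 × 31.4 / 114.8 = 2.7352
(10T/I)^a = 2.7352^2.555 = 13.0770
Uncorrected PET = 16 × 13.0770 = 209.232 mm
Correction = (N/12)(d/30) = (12.1/12)(31/30) = 1.0419
PET = 209.232 × 1.0419 = 217.999 mm/month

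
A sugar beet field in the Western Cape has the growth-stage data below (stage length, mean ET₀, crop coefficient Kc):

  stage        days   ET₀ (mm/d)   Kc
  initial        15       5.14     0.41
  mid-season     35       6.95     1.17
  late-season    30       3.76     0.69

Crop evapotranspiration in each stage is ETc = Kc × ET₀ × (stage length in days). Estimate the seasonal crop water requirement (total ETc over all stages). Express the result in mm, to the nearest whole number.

initial: 0.41 × 5.14 × 15 = 31.61 mm
mid-season: 1.17 × 6.95 × 35 = 284.60 mm
late-season: 0.69 × 3.76 × 30 = 77.83 mm
Seasonal total = 394.04 mm

394 mm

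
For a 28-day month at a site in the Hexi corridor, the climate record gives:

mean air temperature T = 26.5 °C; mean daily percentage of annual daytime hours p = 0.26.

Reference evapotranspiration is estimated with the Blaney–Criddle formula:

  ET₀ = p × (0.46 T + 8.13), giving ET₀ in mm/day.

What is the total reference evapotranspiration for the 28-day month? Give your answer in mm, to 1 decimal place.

147.9 mm

ET₀ = 0.26 × (0.46 × 26.5 + 8.13) = 0.26 × 20.320 = 5.2832 mm/d
Monthly total = 5.2832 × 28 = 147.930 mm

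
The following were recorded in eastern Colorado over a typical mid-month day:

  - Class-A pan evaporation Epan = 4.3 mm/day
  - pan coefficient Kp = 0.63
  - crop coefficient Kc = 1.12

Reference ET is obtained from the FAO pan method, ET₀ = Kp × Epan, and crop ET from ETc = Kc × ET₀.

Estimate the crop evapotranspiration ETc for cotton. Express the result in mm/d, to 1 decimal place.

ET₀ = 0.63 × 4.3 = 2.7090 mm/d
ETc = Kc × ET₀ = 1.12 × 2.7090 = 3.0341 mm/d

3.0 mm/d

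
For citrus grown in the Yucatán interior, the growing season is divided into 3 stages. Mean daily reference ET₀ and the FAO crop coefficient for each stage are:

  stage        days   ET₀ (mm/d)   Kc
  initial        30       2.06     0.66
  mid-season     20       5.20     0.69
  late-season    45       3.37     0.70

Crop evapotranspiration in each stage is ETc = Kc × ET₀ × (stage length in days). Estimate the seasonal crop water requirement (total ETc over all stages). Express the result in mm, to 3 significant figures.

219 mm

initial: 0.66 × 2.06 × 30 = 40.79 mm
mid-season: 0.69 × 5.20 × 20 = 71.76 mm
late-season: 0.70 × 3.37 × 45 = 106.16 mm
Seasonal total = 218.71 mm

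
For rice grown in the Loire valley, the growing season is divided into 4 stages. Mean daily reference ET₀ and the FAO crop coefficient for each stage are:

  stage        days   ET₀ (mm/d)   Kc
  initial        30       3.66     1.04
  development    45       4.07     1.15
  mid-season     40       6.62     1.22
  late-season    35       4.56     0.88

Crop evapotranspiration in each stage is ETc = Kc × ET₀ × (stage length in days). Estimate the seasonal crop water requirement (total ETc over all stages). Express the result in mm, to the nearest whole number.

initial: 1.04 × 3.66 × 30 = 114.19 mm
development: 1.15 × 4.07 × 45 = 210.62 mm
mid-season: 1.22 × 6.62 × 40 = 323.06 mm
late-season: 0.88 × 4.56 × 35 = 140.45 mm
Seasonal total = 788.32 mm

788 mm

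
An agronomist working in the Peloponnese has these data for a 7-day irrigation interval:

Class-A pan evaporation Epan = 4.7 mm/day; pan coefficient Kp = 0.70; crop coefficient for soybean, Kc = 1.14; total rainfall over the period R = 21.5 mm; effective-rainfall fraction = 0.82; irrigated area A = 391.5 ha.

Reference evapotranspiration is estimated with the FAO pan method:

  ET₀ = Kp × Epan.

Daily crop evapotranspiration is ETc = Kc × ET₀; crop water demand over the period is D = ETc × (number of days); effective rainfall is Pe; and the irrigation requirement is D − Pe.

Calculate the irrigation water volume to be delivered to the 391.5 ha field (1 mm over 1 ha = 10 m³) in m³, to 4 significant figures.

33760 m³

ET₀ = 0.70 × 4.7 = 3.2900 mm/d
ETc = Kc × ET₀ = 1.14 × 3.2900 = 3.7506 mm/d
Crop demand D = ETc × 7 d = 3.7506 × 7 = 26.254 mm
Pe = 0.82 × 21.5 = 17.630 mm
D − Pe = 26.254 − 17.630 = 8.624 mm
Volume = 8.624 mm × 391.5 ha × 10 = 33763.0 m³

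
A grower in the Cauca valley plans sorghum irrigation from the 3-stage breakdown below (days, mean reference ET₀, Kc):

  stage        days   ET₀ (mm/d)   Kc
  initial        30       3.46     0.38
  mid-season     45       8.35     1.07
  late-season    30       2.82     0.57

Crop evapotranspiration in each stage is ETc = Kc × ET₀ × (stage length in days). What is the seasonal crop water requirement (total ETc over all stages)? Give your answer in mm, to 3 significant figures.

490 mm

initial: 0.38 × 3.46 × 30 = 39.44 mm
mid-season: 1.07 × 8.35 × 45 = 402.05 mm
late-season: 0.57 × 2.82 × 30 = 48.22 mm
Seasonal total = 489.71 mm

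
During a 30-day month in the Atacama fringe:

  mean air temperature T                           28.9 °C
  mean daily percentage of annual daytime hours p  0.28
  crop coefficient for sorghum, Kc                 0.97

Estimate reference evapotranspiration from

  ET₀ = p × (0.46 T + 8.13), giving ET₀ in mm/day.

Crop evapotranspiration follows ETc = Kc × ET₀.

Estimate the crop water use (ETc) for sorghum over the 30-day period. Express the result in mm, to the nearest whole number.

175 mm

ET₀ = 0.28 × (0.46 × 28.9 + 8.13) = 0.28 × 21.424 = 5.9987 mm/d
ETc = Kc × ET₀ = 0.97 × 5.9987 = 5.8187 mm/d
Over 30 days: 5.8187 × 30 = 174.561 mm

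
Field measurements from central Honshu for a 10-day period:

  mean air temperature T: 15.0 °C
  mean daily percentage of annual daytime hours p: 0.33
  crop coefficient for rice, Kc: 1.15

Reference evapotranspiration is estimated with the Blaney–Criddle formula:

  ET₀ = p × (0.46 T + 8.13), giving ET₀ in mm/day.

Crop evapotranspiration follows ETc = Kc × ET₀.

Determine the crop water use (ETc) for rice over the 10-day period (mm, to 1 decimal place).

57.0 mm

ET₀ = 0.33 × (0.46 × 15.0 + 8.13) = 0.33 × 15.030 = 4.9599 mm/d
ETc = Kc × ET₀ = 1.15 × 4.9599 = 5.7039 mm/d
Over 10 days: 5.7039 × 10 = 57.039 mm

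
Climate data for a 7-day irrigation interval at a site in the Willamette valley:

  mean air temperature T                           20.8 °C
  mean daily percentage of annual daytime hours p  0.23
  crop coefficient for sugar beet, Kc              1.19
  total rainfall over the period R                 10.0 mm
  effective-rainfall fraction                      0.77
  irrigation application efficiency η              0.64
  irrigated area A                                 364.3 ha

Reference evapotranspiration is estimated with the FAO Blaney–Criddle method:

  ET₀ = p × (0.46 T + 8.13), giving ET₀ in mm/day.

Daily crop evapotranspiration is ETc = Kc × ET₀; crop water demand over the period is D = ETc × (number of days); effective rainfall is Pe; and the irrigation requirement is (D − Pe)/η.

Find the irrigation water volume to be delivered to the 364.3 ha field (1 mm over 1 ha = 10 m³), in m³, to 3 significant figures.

ET₀ = 0.23 × (0.46 × 20.8 + 8.13) = 0.23 × 17.698 = 4.0705 mm/d
ETc = Kc × ET₀ = 1.19 × 4.0705 = 4.8439 mm/d
Crop demand D = ETc × 7 d = 4.8439 × 7 = 33.907 mm
Pe = 0.77 × 10.0 = 7.700 mm
D − Pe = 33.907 − 7.700 = 26.207 mm
Gross irrigation = 26.207 / 0.64 = 40.948 mm
Volume = 40.948 mm × 364.3 ha × 10 = 149173.6 m³

149000 m³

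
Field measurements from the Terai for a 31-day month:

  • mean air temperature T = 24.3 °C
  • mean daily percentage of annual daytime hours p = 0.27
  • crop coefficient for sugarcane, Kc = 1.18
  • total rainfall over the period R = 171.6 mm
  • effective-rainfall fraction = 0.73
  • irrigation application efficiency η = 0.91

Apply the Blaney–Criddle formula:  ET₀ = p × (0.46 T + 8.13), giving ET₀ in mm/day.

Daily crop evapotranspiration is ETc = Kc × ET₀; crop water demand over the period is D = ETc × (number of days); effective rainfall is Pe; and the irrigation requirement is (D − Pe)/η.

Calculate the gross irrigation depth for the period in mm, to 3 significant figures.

ET₀ = 0.27 × (0.46 × 24.3 + 8.13) = 0.27 × 19.308 = 5.2132 mm/d
ETc = Kc × ET₀ = 1.18 × 5.2132 = 6.1516 mm/d
Crop demand D = ETc × 31 d = 6.1516 × 31 = 190.700 mm
Pe = 0.73 × 171.6 = 125.268 mm
D − Pe = 190.700 − 125.268 = 65.432 mm
Gross irrigation = 65.432 / 0.91 = 71.903 mm

71.9 mm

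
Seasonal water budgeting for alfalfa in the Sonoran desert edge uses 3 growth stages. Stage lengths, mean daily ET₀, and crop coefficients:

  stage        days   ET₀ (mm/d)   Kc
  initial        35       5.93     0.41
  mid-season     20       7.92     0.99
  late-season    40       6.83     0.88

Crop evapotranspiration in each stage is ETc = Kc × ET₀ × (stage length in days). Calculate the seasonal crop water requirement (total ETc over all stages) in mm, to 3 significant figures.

initial: 0.41 × 5.93 × 35 = 85.10 mm
mid-season: 0.99 × 7.92 × 20 = 156.82 mm
late-season: 0.88 × 6.83 × 40 = 240.42 mm
Seasonal total = 482.34 mm

482 mm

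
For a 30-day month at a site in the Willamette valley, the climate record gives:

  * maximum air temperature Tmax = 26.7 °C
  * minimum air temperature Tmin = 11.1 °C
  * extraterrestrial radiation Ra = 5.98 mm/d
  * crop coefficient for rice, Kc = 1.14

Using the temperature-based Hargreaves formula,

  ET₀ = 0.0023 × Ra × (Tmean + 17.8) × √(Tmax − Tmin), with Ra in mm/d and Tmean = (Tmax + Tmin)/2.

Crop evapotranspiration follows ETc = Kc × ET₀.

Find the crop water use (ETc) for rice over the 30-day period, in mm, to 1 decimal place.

68.2 mm

Tmean = (26.7 + 11.1)/2 = 18.90 °C
ET₀ = 0.0023 × 5.98 × (18.90 + 17.8) × √15.6 = 0.0023 × 5.98 × 36.70 × 3.9497 = 1.9937 mm/d
ETc = Kc × ET₀ = 1.14 × 1.9937 = 2.2728 mm/d
Over 30 days: 2.2728 × 30 = 68.184 mm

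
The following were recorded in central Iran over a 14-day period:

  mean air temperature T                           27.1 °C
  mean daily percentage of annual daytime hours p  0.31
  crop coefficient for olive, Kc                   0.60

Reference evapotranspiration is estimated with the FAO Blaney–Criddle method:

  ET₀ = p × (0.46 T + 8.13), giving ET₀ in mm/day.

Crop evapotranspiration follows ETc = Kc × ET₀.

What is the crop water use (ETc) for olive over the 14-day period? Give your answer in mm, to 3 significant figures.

53.6 mm

ET₀ = 0.31 × (0.46 × 27.1 + 8.13) = 0.31 × 20.596 = 6.3848 mm/d
ETc = Kc × ET₀ = 0.60 × 6.3848 = 3.8309 mm/d
Over 14 days: 3.8309 × 14 = 53.633 mm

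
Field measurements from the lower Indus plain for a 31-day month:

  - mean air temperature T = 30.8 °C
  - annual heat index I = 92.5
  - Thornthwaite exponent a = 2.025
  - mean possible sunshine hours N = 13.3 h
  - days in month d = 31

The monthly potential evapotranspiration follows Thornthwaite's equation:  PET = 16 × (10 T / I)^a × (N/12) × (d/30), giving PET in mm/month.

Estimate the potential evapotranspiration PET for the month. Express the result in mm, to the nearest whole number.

209 mm

10T/I = 10 × 30.8 / 92.5 = 3.3297
(10T/I)^a = 3.3297^2.025 = 11.4254
Uncorrected PET = 16 × 11.4254 = 182.806 mm
Correction = (N/12)(d/30) = (13.3/12)(31/30) = 1.1453
PET = 182.806 × 1.1453 = 209.368 mm/month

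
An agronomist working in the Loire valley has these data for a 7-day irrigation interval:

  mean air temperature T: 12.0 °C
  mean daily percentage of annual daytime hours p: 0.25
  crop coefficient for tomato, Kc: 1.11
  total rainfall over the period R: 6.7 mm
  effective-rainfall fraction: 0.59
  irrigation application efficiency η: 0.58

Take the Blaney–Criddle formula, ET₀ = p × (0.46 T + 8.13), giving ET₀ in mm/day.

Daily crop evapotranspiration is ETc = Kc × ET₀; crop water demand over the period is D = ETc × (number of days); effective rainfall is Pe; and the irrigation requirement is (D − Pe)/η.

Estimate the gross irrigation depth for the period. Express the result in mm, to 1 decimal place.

ET₀ = 0.25 × (0.46 × 12.0 + 8.13) = 0.25 × 13.650 = 3.4125 mm/d
ETc = Kc × ET₀ = 1.11 × 3.4125 = 3.7879 mm/d
Crop demand D = ETc × 7 d = 3.7879 × 7 = 26.515 mm
Pe = 0.59 × 6.7 = 3.953 mm
D − Pe = 26.515 − 3.953 = 22.562 mm
Gross irrigation = 22.562 / 0.58 = 38.900 mm

38.9 mm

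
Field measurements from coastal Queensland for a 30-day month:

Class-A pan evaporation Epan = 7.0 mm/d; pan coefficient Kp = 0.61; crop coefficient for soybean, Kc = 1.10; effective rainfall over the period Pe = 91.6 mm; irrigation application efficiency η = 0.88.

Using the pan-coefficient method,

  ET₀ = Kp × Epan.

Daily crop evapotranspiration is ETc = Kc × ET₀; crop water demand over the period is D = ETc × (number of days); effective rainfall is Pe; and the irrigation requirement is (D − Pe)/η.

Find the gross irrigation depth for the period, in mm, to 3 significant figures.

ET₀ = 0.61 × 7.0 = 4.2700 mm/d
ETc = Kc × ET₀ = 1.10 × 4.2700 = 4.6970 mm/d
Crop demand D = ETc × 30 d = 4.6970 × 30 = 140.910 mm
D − Pe = 140.910 − 91.6 = 49.310 mm
Gross irrigation = 49.310 / 0.88 = 56.034 mm

56.0 mm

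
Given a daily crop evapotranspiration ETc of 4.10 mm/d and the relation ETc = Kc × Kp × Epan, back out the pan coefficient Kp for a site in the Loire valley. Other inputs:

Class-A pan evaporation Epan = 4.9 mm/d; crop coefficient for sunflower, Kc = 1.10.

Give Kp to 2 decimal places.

ETc = Kc × Kp × Epan  ⇒  Kp = ETc / (Kc × Epan)
Kp = 4.10 / (1.10 × 4.9) = 4.10 / 5.390 = 0.7607

0.76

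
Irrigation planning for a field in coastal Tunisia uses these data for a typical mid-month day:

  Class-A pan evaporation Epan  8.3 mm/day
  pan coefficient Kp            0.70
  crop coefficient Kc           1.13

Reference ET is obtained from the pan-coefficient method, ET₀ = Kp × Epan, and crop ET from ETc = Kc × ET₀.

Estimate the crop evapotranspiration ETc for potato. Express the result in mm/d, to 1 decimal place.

ET₀ = 0.70 × 8.3 = 5.8100 mm/d
ETc = Kc × ET₀ = 1.13 × 5.8100 = 6.5653 mm/d

6.6 mm/d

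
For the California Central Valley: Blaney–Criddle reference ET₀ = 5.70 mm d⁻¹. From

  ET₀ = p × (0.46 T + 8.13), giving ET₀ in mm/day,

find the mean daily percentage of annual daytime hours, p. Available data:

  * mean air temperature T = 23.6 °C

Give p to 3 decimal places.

0.300

p = ET₀ / (0.46 T + 8.13) = 5.70 / (0.46 × 23.6 + 8.13) = 5.70 / 18.986 = 0.3002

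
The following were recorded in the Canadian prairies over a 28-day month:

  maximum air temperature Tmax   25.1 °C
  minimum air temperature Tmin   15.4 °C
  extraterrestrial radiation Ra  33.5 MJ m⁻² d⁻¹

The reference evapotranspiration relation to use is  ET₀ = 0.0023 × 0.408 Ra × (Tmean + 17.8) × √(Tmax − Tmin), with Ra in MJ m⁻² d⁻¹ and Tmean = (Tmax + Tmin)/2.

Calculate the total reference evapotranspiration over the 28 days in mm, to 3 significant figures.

Tmean = (25.1 + 15.4)/2 = 20.25 °C
0.408 Ra = 0.408 × 33.5 = 13.6680 mm/d equivalent
ET₀ = 0.0023 × 13.6680 × (20.25 + 17.8) × √9.7 = 0.0023 × 13.6680 × 38.05 × 3.1145 = 3.7254 mm/d
Over 28 days: 3.7254 × 28 = 104.311 mm

104 mm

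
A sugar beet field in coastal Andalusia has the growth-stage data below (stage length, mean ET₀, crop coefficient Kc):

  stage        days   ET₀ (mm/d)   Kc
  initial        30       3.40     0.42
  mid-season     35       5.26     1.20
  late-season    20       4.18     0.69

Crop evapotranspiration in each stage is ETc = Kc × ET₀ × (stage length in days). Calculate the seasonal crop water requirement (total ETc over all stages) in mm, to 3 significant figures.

321 mm

initial: 0.42 × 3.40 × 30 = 42.84 mm
mid-season: 1.20 × 5.26 × 35 = 220.92 mm
late-season: 0.69 × 4.18 × 20 = 57.68 mm
Seasonal total = 321.44 mm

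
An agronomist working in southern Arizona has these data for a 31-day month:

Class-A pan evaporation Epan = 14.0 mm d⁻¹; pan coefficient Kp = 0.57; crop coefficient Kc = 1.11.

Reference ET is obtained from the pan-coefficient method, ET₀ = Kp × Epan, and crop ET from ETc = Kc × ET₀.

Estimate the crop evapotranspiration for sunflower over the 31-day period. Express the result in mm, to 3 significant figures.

275 mm

ET₀ = 0.57 × 14.0 = 7.9800 mm/d
ETc = Kc × ET₀ = 1.11 × 7.9800 = 8.8578 mm/d
Over 31 days: 8.8578 × 31 = 274.592 mm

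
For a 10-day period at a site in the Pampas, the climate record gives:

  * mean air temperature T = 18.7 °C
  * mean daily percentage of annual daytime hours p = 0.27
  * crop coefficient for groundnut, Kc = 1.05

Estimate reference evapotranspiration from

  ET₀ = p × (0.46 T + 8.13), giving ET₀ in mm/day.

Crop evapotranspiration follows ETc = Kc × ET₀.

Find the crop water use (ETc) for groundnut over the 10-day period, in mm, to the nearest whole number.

47 mm

ET₀ = 0.27 × (0.46 × 18.7 + 8.13) = 0.27 × 16.732 = 4.5176 mm/d
ETc = Kc × ET₀ = 1.05 × 4.5176 = 4.7435 mm/d
Over 10 days: 4.7435 × 10 = 47.435 mm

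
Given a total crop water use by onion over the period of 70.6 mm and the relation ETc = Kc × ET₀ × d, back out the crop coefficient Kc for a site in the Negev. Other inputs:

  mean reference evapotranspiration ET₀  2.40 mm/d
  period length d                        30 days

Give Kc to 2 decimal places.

0.98

ETc = Kc × ET₀ × d  ⇒  Kc = ETc / (ET₀ × d)
Kc = 70.6 / (2.40 × 30) = 70.6 / 72.00 = 0.9806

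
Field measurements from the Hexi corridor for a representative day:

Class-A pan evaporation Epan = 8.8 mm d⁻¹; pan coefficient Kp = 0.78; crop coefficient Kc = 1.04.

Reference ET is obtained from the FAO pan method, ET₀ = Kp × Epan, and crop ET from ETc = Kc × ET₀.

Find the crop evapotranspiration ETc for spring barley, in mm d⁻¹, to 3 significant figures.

7.14 mm d⁻¹

ET₀ = 0.78 × 8.8 = 6.8640 mm/d
ETc = Kc × ET₀ = 1.04 × 6.8640 = 7.1386 mm/d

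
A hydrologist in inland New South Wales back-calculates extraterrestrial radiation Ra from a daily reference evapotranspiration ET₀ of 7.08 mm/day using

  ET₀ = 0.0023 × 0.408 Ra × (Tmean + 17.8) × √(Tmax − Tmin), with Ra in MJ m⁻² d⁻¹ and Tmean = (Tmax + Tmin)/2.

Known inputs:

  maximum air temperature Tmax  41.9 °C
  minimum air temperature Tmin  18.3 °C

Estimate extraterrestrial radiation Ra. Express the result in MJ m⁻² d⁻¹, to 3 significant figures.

32.4 MJ m⁻² d⁻¹

Tmean = (41.9+18.3)/2 = 30.10 °C; ΔT = 23.6
Ra = ET₀ / [0.0023 × 0.408 × (Tmean+17.8) × √ΔT]
   = 7.08 / (0.0023 × 0.408 × 47.90 × 4.8580) = 32.423 MJ m⁻² d⁻¹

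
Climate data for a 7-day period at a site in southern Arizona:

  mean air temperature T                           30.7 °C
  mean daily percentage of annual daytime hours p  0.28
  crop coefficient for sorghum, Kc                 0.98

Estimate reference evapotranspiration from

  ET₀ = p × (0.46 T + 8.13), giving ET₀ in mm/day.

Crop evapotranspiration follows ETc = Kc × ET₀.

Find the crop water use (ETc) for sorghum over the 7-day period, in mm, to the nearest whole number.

43 mm

ET₀ = 0.28 × (0.46 × 30.7 + 8.13) = 0.28 × 22.252 = 6.2306 mm/d
ETc = Kc × ET₀ = 0.98 × 6.2306 = 6.1060 mm/d
Over 7 days: 6.1060 × 7 = 42.742 mm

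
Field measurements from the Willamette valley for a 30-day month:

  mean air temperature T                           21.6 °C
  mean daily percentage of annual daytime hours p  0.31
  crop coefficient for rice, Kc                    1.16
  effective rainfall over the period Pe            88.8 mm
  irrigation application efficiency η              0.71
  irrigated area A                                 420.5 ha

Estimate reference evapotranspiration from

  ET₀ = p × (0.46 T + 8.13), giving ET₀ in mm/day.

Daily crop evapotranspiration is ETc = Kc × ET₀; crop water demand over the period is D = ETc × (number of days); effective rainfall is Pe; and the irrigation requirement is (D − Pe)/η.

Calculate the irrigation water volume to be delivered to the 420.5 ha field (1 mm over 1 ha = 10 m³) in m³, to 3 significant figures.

ET₀ = 0.31 × (0.46 × 21.6 + 8.13) = 0.31 × 18.066 = 5.6005 mm/d
ETc = Kc × ET₀ = 1.16 × 5.6005 = 6.4966 mm/d
Crop demand D = ETc × 30 d = 6.4966 × 30 = 194.898 mm
D − Pe = 194.898 − 88.8 = 106.098 mm
Gross irrigation = 106.098 / 0.71 = 149.434 mm
Volume = 149.434 mm × 420.5 ha × 10 = 628370.0 m³

628000 m³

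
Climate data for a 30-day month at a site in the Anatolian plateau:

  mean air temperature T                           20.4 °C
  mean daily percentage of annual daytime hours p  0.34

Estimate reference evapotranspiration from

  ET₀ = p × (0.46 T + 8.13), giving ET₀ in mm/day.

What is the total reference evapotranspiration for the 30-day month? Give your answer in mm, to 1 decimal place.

ET₀ = 0.34 × (0.46 × 20.4 + 8.13) = 0.34 × 17.514 = 5.9548 mm/d
Monthly total = 5.9548 × 30 = 178.644 mm

178.6 mm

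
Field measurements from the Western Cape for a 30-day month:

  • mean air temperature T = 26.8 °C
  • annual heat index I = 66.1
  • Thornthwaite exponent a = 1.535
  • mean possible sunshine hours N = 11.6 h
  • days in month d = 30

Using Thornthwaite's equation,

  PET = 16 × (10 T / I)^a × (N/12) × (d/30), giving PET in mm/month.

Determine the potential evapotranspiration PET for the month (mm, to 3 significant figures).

133 mm

10T/I = 10 × 26.8 / 66.1 = 4.0545
(10T/I)^a = 4.0545^1.535 = 8.5740
Uncorrected PET = 16 × 8.5740 = 137.184 mm
Correction = (N/12)(d/30) = (11.6/12)(30/30) = 0.9667
PET = 137.184 × 0.9667 = 132.616 mm/month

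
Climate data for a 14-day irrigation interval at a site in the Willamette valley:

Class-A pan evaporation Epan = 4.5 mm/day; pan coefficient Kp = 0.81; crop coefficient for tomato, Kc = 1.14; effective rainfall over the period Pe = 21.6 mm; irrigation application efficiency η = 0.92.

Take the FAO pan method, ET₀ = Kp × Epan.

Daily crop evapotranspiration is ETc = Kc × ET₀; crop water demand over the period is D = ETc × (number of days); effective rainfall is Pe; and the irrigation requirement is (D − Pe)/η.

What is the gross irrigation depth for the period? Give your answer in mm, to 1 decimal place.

39.8 mm

ET₀ = 0.81 × 4.5 = 3.6450 mm/d
ETc = Kc × ET₀ = 1.14 × 3.6450 = 4.1553 mm/d
Crop demand D = ETc × 14 d = 4.1553 × 14 = 58.174 mm
D − Pe = 58.174 − 21.6 = 36.574 mm
Gross irrigation = 36.574 / 0.92 = 39.754 mm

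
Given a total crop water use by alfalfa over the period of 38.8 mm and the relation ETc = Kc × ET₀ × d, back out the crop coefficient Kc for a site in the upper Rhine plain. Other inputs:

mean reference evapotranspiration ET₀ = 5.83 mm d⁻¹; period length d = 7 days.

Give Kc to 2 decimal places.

0.95

ETc = Kc × ET₀ × d  ⇒  Kc = ETc / (ET₀ × d)
Kc = 38.8 / (5.83 × 7) = 38.8 / 40.81 = 0.9507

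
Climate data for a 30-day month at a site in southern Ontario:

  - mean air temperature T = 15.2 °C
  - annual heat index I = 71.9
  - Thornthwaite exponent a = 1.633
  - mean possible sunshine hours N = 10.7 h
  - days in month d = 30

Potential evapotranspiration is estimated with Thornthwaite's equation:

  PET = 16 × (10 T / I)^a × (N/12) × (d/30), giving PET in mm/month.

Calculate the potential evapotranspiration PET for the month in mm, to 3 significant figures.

48.4 mm

10T/I = 10 × 15.2 / 71.9 = 2.1140
(10T/I)^a = 2.1140^1.633 = 3.3954
Uncorrected PET = 16 × 3.3954 = 54.326 mm
Correction = (N/12)(d/30) = (10.7/12)(30/30) = 0.8917
PET = 54.326 × 0.8917 = 48.442 mm/month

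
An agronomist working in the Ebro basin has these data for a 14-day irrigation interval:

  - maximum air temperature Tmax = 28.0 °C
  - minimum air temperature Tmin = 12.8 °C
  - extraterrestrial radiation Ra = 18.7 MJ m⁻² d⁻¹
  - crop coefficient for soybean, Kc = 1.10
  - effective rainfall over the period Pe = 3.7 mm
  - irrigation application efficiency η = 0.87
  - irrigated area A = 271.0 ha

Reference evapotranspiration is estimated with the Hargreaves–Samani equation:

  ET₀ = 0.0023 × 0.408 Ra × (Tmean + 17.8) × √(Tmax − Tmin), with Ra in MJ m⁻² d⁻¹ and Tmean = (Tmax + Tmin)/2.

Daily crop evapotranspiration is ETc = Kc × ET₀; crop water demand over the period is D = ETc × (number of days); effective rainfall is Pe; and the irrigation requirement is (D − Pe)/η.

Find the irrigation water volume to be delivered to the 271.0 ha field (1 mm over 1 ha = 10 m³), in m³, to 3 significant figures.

Tmean = (28.0 + 12.8)/2 = 20.40 °C
0.408 Ra = 0.408 × 18.7 = 7.6296 mm/d equivalent
ET₀ = 0.0023 × 7.6296 × (20.40 + 17.8) × √15.2 = 0.0023 × 7.6296 × 38.20 × 3.8987 = 2.6134 mm/d
ETc = Kc × ET₀ = 1.10 × 2.6134 = 2.8747 mm/d
Crop demand D = ETc × 14 d = 2.8747 × 14 = 40.246 mm
D − Pe = 40.246 − 3.7 = 36.546 mm
Gross irrigation = 36.546 / 0.87 = 42.007 mm
Volume = 42.007 mm × 271.0 ha × 10 = 113839.0 m³

114000 m³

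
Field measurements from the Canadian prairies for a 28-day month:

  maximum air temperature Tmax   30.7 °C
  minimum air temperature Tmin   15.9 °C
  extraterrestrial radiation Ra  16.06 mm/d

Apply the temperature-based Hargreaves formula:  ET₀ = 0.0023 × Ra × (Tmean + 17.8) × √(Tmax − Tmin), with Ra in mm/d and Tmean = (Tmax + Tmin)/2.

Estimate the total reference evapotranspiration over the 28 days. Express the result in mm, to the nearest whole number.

Tmean = (30.7 + 15.9)/2 = 23.30 °C
ET₀ = 0.0023 × 16.06 × (23.30 + 17.8) × √14.8 = 0.0023 × 16.06 × 41.10 × 3.8471 = 5.8405 mm/d
Over 28 days: 5.8405 × 28 = 163.534 mm

164 mm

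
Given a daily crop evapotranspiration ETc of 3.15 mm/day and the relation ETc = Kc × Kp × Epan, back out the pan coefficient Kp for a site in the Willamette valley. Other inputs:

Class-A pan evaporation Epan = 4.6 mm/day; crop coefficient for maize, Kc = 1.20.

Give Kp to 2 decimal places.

ETc = Kc × Kp × Epan  ⇒  Kp = ETc / (Kc × Epan)
Kp = 3.15 / (1.20 × 4.6) = 3.15 / 5.520 = 0.5707

0.57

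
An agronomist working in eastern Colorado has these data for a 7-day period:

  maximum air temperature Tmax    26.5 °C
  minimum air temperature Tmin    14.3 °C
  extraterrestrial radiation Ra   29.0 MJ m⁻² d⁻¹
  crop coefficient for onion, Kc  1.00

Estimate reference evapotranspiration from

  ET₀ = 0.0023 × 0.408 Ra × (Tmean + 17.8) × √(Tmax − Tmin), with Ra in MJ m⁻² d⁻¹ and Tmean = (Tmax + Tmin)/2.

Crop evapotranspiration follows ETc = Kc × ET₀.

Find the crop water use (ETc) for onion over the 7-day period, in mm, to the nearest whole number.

25 mm

Tmean = (26.5 + 14.3)/2 = 20.40 °C
0.408 Ra = 0.408 × 29.0 = 11.8320 mm/d equivalent
ET₀ = 0.0023 × 11.8320 × (20.40 + 17.8) × √12.2 = 0.0023 × 11.8320 × 38.20 × 3.4928 = 3.6310 mm/d
ETc = Kc × ET₀ = 1.00 × 3.6310 = 3.6310 mm/d
Over 7 days: 3.6310 × 7 = 25.417 mm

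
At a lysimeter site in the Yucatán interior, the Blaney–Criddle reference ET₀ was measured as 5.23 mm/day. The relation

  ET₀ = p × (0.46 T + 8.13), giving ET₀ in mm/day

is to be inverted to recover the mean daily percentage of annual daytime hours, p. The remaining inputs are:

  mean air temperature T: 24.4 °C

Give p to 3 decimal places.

p = ET₀ / (0.46 T + 8.13) = 5.23 / (0.46 × 24.4 + 8.13) = 5.23 / 19.354 = 0.2702

0.270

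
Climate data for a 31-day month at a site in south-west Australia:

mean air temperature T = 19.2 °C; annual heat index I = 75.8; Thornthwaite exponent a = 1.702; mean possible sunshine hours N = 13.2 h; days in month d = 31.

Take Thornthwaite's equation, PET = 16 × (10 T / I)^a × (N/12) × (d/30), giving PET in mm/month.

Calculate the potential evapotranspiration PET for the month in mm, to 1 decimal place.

88.5 mm

10T/I = 10 × 19.2 / 75.8 = 2.5330
(10T/I)^a = 2.5330^1.702 = 4.8639
Uncorrected PET = 16 × 4.8639 = 77.822 mm
Correction = (N/12)(d/30) = (13.2/12)(31/30) = 1.1367
PET = 77.822 × 1.1367 = 88.460 mm/month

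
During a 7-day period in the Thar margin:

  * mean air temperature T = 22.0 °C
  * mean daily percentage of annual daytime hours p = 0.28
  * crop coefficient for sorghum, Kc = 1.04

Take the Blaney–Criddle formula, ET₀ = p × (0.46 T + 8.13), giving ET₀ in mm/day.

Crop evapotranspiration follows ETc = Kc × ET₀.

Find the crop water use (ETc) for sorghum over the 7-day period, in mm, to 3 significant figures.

37.2 mm

ET₀ = 0.28 × (0.46 × 22.0 + 8.13) = 0.28 × 18.250 = 5.1100 mm/d
ETc = Kc × ET₀ = 1.04 × 5.1100 = 5.3144 mm/d
Over 7 days: 5.3144 × 7 = 37.201 mm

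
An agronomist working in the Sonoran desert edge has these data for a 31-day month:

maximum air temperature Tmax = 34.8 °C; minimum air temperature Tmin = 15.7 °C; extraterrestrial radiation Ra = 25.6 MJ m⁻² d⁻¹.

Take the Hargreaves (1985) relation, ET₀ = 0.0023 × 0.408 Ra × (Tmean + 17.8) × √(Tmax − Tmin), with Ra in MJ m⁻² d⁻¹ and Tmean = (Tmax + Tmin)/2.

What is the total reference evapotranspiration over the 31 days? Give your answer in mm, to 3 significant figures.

140 mm

Tmean = (34.8 + 15.7)/2 = 25.25 °C
0.408 Ra = 0.408 × 25.6 = 10.4448 mm/d equivalent
ET₀ = 0.0023 × 10.4448 × (25.25 + 17.8) × √19.1 = 0.0023 × 10.4448 × 43.05 × 4.3704 = 4.5198 mm/d
Over 31 days: 4.5198 × 31 = 140.114 mm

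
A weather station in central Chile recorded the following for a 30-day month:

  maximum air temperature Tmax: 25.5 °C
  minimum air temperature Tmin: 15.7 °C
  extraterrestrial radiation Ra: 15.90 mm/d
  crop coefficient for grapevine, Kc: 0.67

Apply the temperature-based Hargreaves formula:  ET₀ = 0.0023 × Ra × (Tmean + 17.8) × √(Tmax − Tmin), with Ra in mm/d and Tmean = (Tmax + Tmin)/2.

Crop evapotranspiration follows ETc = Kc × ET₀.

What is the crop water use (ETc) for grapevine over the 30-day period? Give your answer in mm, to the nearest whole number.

Tmean = (25.5 + 15.7)/2 = 20.60 °C
ET₀ = 0.0023 × 15.90 × (20.60 + 17.8) × √9.8 = 0.0023 × 15.90 × 38.40 × 3.1305 = 4.3961 mm/d
ETc = Kc × ET₀ = 0.67 × 4.3961 = 2.9454 mm/d
Over 30 days: 2.9454 × 30 = 88.362 mm

88 mm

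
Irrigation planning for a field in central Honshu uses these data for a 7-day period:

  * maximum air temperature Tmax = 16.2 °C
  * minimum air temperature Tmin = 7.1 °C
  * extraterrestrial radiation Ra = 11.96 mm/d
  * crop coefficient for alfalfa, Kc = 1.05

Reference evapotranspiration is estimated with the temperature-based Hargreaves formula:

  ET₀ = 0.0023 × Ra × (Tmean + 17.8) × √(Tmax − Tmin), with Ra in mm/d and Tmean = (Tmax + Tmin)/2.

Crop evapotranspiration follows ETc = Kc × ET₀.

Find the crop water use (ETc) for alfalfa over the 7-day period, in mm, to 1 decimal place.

Tmean = (16.2 + 7.1)/2 = 11.65 °C
ET₀ = 0.0023 × 11.96 × (11.65 + 17.8) × √9.1 = 0.0023 × 11.96 × 29.45 × 3.0166 = 2.4438 mm/d
ETc = Kc × ET₀ = 1.05 × 2.4438 = 2.5660 mm/d
Over 7 days: 2.5660 × 7 = 17.962 mm

18.0 mm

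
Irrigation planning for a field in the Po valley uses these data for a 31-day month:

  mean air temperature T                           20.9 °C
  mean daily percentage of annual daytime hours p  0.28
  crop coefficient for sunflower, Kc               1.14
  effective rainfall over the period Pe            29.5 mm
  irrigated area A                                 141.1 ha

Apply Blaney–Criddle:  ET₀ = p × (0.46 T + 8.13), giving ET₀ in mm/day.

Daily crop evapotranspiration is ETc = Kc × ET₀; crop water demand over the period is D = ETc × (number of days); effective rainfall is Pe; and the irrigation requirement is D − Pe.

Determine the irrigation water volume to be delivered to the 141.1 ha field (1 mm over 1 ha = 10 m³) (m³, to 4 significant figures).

206100 m³

ET₀ = 0.28 × (0.46 × 20.9 + 8.13) = 0.28 × 17.744 = 4.9683 mm/d
ETc = Kc × ET₀ = 1.14 × 4.9683 = 5.6639 mm/d
Crop demand D = ETc × 31 d = 5.6639 × 31 = 175.581 mm
D − Pe = 175.581 − 29.5 = 146.081 mm
Volume = 146.081 mm × 141.1 ha × 10 = 206120.3 m³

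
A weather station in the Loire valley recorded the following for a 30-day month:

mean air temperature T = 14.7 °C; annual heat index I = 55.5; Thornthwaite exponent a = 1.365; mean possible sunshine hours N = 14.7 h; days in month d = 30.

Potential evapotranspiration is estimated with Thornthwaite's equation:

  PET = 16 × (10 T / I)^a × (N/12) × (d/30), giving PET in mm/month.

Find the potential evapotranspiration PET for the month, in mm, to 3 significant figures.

10T/I = 10 × 14.7 / 55.5 = 2.6486
(10T/I)^a = 2.6486^1.365 = 3.7794
Uncorrected PET = 16 × 3.7794 = 60.470 mm
Correction = (N/12)(d/30) = (14.7/12)(30/30) = 1.2250
PET = 60.470 × 1.2250 = 74.076 mm/month

74.1 mm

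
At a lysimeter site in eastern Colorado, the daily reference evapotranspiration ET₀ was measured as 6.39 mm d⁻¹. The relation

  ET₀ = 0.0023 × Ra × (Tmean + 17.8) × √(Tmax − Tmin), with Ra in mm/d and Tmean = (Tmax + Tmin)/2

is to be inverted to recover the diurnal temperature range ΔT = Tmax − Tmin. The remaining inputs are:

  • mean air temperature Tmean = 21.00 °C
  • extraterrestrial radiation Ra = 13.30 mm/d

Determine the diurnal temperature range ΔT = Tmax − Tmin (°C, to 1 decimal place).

29.0 °C

√ΔT = ET₀ / [0.0023 × Ra × (Tmean+17.8)] = 6.39 / (0.0023 × 13.30 × 38.80) = 5.3838
ΔT = 5.3838² = 28.985 °C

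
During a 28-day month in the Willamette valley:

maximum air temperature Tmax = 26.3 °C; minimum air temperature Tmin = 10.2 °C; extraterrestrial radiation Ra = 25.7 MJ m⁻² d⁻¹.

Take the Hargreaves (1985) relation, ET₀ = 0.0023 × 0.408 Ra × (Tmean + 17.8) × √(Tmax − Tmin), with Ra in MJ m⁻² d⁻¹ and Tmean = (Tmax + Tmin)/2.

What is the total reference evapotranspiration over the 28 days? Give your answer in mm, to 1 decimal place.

97.7 mm

Tmean = (26.3 + 10.2)/2 = 18.25 °C
0.408 Ra = 0.408 × 25.7 = 10.4856 mm/d equivalent
ET₀ = 0.0023 × 10.4856 × (18.25 + 17.8) × √16.1 = 0.0023 × 10.4856 × 36.05 × 4.0125 = 3.4885 mm/d
Over 28 days: 3.4885 × 28 = 97.678 mm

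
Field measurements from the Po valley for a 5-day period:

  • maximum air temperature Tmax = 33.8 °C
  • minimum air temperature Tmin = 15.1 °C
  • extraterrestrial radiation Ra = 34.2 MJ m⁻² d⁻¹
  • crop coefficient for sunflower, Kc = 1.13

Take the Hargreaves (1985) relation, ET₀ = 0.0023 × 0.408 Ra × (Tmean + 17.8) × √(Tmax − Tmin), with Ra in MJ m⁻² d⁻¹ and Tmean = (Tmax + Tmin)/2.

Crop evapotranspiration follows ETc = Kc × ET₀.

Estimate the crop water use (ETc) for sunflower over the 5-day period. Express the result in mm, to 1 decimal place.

33.1 mm

Tmean = (33.8 + 15.1)/2 = 24.45 °C
0.408 Ra = 0.408 × 34.2 = 13.9536 mm/d equivalent
ET₀ = 0.0023 × 13.9536 × (24.45 + 17.8) × √18.7 = 0.0023 × 13.9536 × 42.25 × 4.3243 = 5.8635 mm/d
ETc = Kc × ET₀ = 1.13 × 5.8635 = 6.6258 mm/d
Over 5 days: 6.6258 × 5 = 33.129 mm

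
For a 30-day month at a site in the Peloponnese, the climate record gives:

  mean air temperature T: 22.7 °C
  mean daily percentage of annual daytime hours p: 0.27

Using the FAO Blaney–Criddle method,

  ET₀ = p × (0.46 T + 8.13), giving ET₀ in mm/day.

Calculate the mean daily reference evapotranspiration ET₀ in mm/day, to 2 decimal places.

ET₀ = 0.27 × (0.46 × 22.7 + 8.13) = 0.27 × 18.572 = 5.0144 mm/d

5.01 mm/day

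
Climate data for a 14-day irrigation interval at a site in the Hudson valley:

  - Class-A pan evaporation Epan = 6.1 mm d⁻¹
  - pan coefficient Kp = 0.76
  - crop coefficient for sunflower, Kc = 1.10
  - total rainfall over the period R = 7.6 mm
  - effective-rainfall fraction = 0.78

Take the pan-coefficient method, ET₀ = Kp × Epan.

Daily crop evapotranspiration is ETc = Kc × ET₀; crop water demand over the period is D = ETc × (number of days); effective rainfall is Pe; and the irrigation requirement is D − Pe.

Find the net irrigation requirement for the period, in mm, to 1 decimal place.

65.5 mm

ET₀ = 0.76 × 6.1 = 4.6360 mm/d
ETc = Kc × ET₀ = 1.10 × 4.6360 = 5.0996 mm/d
Crop demand D = ETc × 14 d = 5.0996 × 14 = 71.394 mm
Pe = 0.78 × 7.6 = 5.928 mm
D − Pe = 71.394 − 5.928 = 65.466 mm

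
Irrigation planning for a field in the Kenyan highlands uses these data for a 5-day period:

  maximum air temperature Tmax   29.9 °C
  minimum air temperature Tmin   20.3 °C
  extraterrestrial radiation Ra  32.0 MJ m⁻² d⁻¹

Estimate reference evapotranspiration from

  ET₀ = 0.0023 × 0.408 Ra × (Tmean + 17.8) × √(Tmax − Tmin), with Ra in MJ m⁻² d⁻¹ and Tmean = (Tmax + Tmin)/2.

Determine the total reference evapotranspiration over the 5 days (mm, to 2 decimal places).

Tmean = (29.9 + 20.3)/2 = 25.10 °C
0.408 Ra = 0.408 × 32.0 = 13.0560 mm/d equivalent
ET₀ = 0.0023 × 13.0560 × (25.10 + 17.8) × √9.6 = 0.0023 × 13.0560 × 42.90 × 3.0984 = 3.9915 mm/d
Over 5 days: 3.9915 × 5 = 19.958 mm

19.96 mm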